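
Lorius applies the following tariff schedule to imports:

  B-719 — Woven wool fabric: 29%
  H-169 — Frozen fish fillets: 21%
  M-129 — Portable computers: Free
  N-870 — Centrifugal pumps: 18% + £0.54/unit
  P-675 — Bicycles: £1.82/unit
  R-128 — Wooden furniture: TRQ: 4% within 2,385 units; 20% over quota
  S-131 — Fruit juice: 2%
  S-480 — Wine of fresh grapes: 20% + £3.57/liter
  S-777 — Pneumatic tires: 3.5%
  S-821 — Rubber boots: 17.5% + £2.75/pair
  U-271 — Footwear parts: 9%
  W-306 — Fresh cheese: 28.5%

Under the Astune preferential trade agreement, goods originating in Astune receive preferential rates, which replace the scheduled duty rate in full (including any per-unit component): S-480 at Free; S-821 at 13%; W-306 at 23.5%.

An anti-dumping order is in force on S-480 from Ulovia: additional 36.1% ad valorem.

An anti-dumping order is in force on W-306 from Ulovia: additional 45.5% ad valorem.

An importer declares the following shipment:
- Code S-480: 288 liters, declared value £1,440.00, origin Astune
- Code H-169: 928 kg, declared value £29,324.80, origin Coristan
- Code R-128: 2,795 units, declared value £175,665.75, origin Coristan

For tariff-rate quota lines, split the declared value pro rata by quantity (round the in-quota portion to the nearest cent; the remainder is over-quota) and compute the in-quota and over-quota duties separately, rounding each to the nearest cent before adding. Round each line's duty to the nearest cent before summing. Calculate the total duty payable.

Line 1 (S-480, Astune, 288 liters, £1,440.00):
Base rate for S-480 is 20% + £3.57/liter.
Origin Astune qualifies under the Lorius–Astune agreement and S-480 is covered: preferential rate Free applies instead.
The additional-duty order on S-480 targets Ulovia, not Astune; it does not apply.
Duty = £1,440.00 × 0% = £0.00.
Line 2 (H-169, Coristan, 928 kg, £29,324.80):
Base rate for H-169 is 21%.
Duty = £29,324.80 × 21% = £6,158.21.
Line 3 (R-128, Coristan, 2,795 units, £175,665.75):
Code R-128 is under a tariff-rate quota (threshold 2,385 units). In-quota: 2,385 units at 4%; over-quota: 410 units at 20%.
Pro-rata value split: in-quota = £175,665.75 × 2,385/2,795 = £149,897.25; over-quota = £175,665.75 − £149,897.25 = £25,768.50.
In-quota duty = £149,897.25 × 4% = £5,995.89. Over-quota duty = £25,768.50 × 20% = £5,153.70.
Line duty = £5,995.89 + £5,153.70 = £11,149.59.
Total = £0.00 + £6,158.21 + £11,149.59 = £17,307.80.

£17,307.80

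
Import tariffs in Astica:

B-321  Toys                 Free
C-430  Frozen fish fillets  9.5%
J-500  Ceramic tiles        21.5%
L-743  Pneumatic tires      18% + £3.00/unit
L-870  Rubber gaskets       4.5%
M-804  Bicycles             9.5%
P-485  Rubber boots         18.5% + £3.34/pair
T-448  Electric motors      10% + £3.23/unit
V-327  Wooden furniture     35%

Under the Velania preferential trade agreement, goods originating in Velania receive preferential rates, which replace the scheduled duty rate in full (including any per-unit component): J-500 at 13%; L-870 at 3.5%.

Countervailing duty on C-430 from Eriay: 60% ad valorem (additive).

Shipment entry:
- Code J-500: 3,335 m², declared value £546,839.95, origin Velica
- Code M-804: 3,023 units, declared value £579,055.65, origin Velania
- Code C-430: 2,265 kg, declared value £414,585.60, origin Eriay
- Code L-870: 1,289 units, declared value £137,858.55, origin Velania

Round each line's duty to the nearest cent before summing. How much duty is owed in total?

Line 1 (J-500, Velica, 3,335 m², £546,839.95):
Base rate for J-500 is 21.5%.
J-500 has an FTA preferential rate, but origin Velica is not Velania; base rate stands.
Duty = £546,839.95 × 21.5% = £117,570.59.
Line 2 (M-804, Velania, 3,023 units, £579,055.65):
Base rate for M-804 is 9.5%.
Origin Velania is the FTA partner but M-804 is not on the preference list; base rate stands.
Duty = £579,055.65 × 9.5% = £55,010.29.
Line 3 (C-430, Eriay, 2,265 kg, £414,585.60):
Base rate for C-430 is 9.5%.
Additional duty on C-430 from Eriay: +60%. Applied ad valorem rate: 9.5% + 60% = 69.5%.
Duty = £414,585.60 × 69.5% = £288,136.99.
Line 4 (L-870, Velania, 1,289 units, £137,858.55):
Base rate for L-870 is 4.5%.
Origin Velania qualifies under the Astica–Velania agreement and L-870 is covered: preferential rate 3.5% applies instead.
Duty = £137,858.55 × 3.5% = £4,825.05.
Total = £117,570.59 + £55,010.29 + £288,136.99 + £4,825.05 = £465,542.92.

£465,542.92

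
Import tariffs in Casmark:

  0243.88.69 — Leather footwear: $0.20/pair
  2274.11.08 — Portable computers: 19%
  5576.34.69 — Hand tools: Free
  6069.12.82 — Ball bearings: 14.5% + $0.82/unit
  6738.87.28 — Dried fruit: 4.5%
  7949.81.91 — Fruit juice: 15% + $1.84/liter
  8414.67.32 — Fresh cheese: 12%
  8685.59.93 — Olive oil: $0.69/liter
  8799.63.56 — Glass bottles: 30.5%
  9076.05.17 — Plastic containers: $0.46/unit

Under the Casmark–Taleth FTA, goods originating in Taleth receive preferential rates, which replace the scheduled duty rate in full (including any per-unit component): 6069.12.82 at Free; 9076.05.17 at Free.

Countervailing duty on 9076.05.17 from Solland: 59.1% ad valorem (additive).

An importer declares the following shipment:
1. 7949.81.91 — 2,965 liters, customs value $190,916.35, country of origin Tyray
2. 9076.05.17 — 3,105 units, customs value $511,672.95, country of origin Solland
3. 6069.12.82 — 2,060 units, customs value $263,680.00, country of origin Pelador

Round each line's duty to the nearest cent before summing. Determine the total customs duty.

$377,842.86

Line 1 (7949.81.91, Tyray, 2,965 liters, $190,916.35):
Base rate for 7949.81.91 is 15% + $1.84/liter.
Duty = $190,916.35 × 15% + 2,965 × $1.84 = $34,093.05.
Line 2 (9076.05.17, Solland, 3,105 units, $511,672.95):
Base rate for 9076.05.17 is $0.46/unit.
9076.05.17 has an FTA preferential rate, but origin Solland is not Taleth; base rate stands.
Additional duty on 9076.05.17 from Solland: +59.1% ad valorem. Applied ad valorem rate = 59.1%.
Duty = $511,672.95 × 59.1% + 3,105 × $0.46 = $303,827.01.
Line 3 (6069.12.82, Pelador, 2,060 units, $263,680.00):
Base rate for 6069.12.82 is 14.5% + $0.82/unit.
6069.12.82 has an FTA preferential rate, but origin Pelador is not Taleth; base rate stands.
Duty = $263,680.00 × 14.5% + 2,060 × $0.82 = $39,922.80.
Total = $34,093.05 + $303,827.01 + $39,922.80 = $377,842.86.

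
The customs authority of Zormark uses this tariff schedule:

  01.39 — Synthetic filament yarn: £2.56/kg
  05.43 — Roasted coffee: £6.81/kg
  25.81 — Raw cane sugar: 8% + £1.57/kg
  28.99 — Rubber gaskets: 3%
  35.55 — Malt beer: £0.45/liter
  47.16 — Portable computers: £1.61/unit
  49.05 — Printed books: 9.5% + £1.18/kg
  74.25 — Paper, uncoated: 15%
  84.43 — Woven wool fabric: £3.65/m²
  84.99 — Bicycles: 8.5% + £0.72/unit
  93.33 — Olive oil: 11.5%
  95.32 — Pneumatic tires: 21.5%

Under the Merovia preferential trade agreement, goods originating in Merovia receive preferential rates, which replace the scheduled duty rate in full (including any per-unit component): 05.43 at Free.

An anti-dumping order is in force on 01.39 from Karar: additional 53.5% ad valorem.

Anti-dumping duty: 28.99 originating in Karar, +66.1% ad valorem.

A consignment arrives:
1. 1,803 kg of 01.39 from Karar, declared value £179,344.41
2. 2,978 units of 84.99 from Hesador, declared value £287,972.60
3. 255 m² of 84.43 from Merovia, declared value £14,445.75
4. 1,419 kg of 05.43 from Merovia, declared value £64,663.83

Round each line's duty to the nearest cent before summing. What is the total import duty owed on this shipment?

Line 1 (01.39, Karar, 1,803 kg, £179,344.41):
Base rate for 01.39 is £2.56/kg.
Additional duty on 01.39 from Karar: +53.5% ad valorem. Applied ad valorem rate = 53.5%.
Duty = £179,344.41 × 53.5% + 1,803 × £2.56 = £100,564.94.
Line 2 (84.99, Hesador, 2,978 units, £287,972.60):
Base rate for 84.99 is 8.5% + £0.72/unit.
Duty = £287,972.60 × 8.5% + 2,978 × £0.72 = £26,621.83.
Line 3 (84.43, Merovia, 255 m², £14,445.75):
Base rate for 84.43 is £3.65/m².
Origin Merovia is the FTA partner but 84.43 is not on the preference list; base rate stands.
Duty = 255 × £3.65 = £930.75.
Line 4 (05.43, Merovia, 1,419 kg, £64,663.83):
Base rate for 05.43 is £6.81/kg.
Origin Merovia qualifies under the Zormark–Merovia agreement and 05.43 is covered: preferential rate Free applies instead.
Duty = £64,663.83 × 0% = £0.00.
Total = £100,564.94 + £26,621.83 + £930.75 + £0.00 = £128,117.52.

£128,117.52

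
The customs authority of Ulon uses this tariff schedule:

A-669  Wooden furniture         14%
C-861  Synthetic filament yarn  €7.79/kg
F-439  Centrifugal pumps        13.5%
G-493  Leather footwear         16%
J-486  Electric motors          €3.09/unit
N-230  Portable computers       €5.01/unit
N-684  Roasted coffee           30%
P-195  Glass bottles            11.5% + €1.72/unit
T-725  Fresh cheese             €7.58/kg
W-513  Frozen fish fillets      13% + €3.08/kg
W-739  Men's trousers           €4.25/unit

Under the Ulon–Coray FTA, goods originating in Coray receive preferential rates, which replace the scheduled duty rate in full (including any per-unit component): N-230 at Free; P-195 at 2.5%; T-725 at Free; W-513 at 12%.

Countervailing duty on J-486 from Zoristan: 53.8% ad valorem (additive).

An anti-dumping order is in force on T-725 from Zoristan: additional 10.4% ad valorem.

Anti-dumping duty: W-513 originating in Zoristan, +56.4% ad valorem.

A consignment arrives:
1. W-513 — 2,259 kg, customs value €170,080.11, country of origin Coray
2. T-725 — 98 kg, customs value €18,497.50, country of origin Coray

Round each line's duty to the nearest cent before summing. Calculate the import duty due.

€20,409.61

Line 1 (W-513, Coray, 2,259 kg, €170,080.11):
Base rate for W-513 is 13% + €3.08/kg.
Origin Coray qualifies under the Ulon–Coray agreement and W-513 is covered: preferential rate 12% applies instead.
The additional-duty order on W-513 targets Zoristan, not Coray; it does not apply.
Duty = €170,080.11 × 12% = €20,409.61.
Line 2 (T-725, Coray, 98 kg, €18,497.50):
Base rate for T-725 is €7.58/kg.
Origin Coray qualifies under the Ulon–Coray agreement and T-725 is covered: preferential rate Free applies instead.
The additional-duty order on T-725 targets Zoristan, not Coray; it does not apply.
Duty = €18,497.50 × 0% = €0.00.
Total = €20,409.61 + €0.00 = €20,409.61.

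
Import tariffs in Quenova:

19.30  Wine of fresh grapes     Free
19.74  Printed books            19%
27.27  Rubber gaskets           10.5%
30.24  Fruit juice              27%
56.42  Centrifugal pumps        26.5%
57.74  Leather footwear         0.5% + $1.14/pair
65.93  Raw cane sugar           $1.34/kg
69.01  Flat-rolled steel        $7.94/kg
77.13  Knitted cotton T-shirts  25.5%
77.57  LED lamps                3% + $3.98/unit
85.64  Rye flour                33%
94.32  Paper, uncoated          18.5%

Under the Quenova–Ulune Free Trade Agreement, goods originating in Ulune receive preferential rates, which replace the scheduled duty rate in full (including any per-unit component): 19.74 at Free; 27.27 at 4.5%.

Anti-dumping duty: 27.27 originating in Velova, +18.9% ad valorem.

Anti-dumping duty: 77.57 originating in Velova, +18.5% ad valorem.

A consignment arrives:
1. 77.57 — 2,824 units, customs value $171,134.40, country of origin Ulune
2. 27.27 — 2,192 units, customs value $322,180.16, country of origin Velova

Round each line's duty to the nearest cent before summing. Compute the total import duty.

Line 1 (77.57, Ulune, 2,824 units, $171,134.40):
Base rate for 77.57 is 3% + $3.98/unit.
Origin Ulune is the FTA partner but 77.57 is not on the preference list; base rate stands.
The additional-duty order on 77.57 targets Velova, not Ulune; it does not apply.
Duty = $171,134.40 × 3% + 2,824 × $3.98 = $16,373.55.
Line 2 (27.27, Velova, 2,192 units, $322,180.16):
Base rate for 27.27 is 10.5%.
27.27 has an FTA preferential rate, but origin Velova is not Ulune; base rate stands.
Additional duty on 27.27 from Velova: +18.9%. Applied ad valorem rate: 10.5% + 18.9% = 29.4%.
Duty = $322,180.16 × 29.4% = $94,720.97.
Total = $16,373.55 + $94,720.97 = $111,094.52.

$111,094.52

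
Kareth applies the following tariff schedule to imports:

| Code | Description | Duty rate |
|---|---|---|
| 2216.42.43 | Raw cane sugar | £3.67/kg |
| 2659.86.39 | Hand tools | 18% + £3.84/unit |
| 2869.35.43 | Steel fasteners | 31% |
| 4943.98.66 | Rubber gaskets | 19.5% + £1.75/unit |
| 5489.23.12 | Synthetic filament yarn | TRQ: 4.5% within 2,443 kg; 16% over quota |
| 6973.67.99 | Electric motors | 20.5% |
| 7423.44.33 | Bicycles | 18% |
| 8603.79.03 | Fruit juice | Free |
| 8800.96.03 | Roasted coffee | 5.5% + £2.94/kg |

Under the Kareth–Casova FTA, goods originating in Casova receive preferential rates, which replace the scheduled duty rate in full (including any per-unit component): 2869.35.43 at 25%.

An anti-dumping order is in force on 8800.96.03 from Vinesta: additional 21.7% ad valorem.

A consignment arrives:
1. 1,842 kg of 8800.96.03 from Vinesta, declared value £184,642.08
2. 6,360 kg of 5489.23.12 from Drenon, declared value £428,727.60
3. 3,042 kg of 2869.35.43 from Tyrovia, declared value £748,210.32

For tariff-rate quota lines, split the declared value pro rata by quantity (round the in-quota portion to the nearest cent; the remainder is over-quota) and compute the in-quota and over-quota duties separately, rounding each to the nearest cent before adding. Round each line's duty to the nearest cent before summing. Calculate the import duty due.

Line 1 (8800.96.03, Vinesta, 1,842 kg, £184,642.08):
Base rate for 8800.96.03 is 5.5% + £2.94/kg.
Additional duty on 8800.96.03 from Vinesta: +21.7%. Applied ad valorem rate: 5.5% + 21.7% = 27.2%.
Duty = £184,642.08 × 27.2% + 1,842 × £2.94 = £55,638.13.
Line 2 (5489.23.12, Drenon, 6,360 kg, £428,727.60):
Code 5489.23.12 is under a tariff-rate quota (threshold 2,443 kg). In-quota: 2,443 kg at 4.5%; over-quota: 3,917 kg at 16%.
Pro-rata value split: in-quota = £428,727.60 × 2,443/6,360 = £164,682.63; over-quota = £428,727.60 − £164,682.63 = £264,044.97.
In-quota duty = £164,682.63 × 4.5% = £7,410.72. Over-quota duty = £264,044.97 × 16% = £42,247.20.
Line duty = £7,410.72 + £42,247.20 = £49,657.92.
Line 3 (2869.35.43, Tyrovia, 3,042 kg, £748,210.32):
Base rate for 2869.35.43 is 31%.
2869.35.43 has an FTA preferential rate, but origin Tyrovia is not Casova; base rate stands.
Duty = £748,210.32 × 31% = £231,945.20.
Total = £55,638.13 + £49,657.92 + £231,945.20 = £337,241.25.

£337,241.25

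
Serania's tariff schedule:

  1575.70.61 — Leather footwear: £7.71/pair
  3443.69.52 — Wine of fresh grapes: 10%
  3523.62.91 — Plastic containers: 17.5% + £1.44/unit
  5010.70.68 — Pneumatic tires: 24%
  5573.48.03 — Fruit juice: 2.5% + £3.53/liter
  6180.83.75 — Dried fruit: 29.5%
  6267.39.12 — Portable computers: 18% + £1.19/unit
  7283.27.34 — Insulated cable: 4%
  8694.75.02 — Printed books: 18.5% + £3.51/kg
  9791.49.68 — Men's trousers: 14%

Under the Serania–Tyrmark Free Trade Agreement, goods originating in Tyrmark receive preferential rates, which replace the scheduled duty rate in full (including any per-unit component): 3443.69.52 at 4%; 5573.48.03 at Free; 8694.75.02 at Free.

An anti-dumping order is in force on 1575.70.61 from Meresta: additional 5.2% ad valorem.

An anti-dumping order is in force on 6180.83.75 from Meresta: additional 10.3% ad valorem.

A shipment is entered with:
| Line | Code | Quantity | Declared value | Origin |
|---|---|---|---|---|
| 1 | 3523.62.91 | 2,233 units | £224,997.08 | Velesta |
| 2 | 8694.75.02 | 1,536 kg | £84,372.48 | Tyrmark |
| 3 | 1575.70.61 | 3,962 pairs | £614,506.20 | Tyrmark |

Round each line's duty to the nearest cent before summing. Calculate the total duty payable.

£73,137.03

Line 1 (3523.62.91, Velesta, 2,233 units, £224,997.08):
Base rate for 3523.62.91 is 17.5% + £1.44/unit.
Duty = £224,997.08 × 17.5% + 2,233 × £1.44 = £42,590.01.
Line 2 (8694.75.02, Tyrmark, 1,536 kg, £84,372.48):
Base rate for 8694.75.02 is 18.5% + £3.51/kg.
Origin Tyrmark qualifies under the Serania–Tyrmark agreement and 8694.75.02 is covered: preferential rate Free applies instead.
Duty = £84,372.48 × 0% = £0.00.
Line 3 (1575.70.61, Tyrmark, 3,962 pairs, £614,506.20):
Base rate for 1575.70.61 is £7.71/pair.
Origin Tyrmark is the FTA partner but 1575.70.61 is not on the preference list; base rate stands.
The additional-duty order on 1575.70.61 targets Meresta, not Tyrmark; it does not apply.
Duty = 3,962 × £7.71 = £30,547.02.
Total = £42,590.01 + £0.00 + £30,547.02 = £73,137.03.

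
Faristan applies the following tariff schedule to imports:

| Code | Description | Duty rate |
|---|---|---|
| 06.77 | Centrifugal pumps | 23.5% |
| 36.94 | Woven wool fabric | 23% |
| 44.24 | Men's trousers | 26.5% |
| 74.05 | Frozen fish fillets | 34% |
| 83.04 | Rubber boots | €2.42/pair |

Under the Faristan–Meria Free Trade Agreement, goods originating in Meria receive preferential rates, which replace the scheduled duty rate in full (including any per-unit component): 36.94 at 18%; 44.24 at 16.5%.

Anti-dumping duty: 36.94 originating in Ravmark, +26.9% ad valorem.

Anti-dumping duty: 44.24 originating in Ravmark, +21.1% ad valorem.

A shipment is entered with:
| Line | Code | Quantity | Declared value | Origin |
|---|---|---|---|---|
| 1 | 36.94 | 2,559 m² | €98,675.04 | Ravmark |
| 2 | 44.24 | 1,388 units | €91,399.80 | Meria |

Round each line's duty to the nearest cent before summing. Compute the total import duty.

Line 1 (36.94, Ravmark, 2,559 m², €98,675.04):
Base rate for 36.94 is 23%.
36.94 has an FTA preferential rate, but origin Ravmark is not Meria; base rate stands.
Additional duty on 36.94 from Ravmark: +26.9%. Applied ad valorem rate: 23% + 26.9% = 49.9%.
Duty = €98,675.04 × 49.9% = €49,238.84.
Line 2 (44.24, Meria, 1,388 units, €91,399.80):
Base rate for 44.24 is 26.5%.
Origin Meria qualifies under the Faristan–Meria agreement and 44.24 is covered: preferential rate 16.5% applies instead.
The additional-duty order on 44.24 targets Ravmark, not Meria; it does not apply.
Duty = €91,399.80 × 16.5% = €15,080.97.
Total = €49,238.84 + €15,080.97 = €64,319.81.

€64,319.81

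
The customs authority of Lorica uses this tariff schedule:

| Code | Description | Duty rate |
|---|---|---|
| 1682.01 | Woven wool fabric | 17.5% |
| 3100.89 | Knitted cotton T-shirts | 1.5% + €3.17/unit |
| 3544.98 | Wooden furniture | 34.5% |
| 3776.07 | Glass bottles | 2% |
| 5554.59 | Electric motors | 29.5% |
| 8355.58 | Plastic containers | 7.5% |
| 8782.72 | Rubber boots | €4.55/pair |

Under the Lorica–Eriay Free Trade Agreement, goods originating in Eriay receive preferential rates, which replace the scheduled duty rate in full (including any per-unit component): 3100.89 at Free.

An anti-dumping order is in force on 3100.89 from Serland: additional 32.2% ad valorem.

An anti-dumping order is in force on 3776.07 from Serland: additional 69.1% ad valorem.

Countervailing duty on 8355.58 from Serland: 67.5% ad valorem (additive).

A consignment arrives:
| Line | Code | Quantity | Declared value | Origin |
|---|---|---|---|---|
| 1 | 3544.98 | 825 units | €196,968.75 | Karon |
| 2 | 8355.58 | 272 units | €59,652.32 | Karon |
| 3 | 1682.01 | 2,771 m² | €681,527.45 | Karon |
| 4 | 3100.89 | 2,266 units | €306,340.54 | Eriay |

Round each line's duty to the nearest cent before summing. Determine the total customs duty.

Line 1 (3544.98, Karon, 825 units, €196,968.75):
Base rate for 3544.98 is 34.5%.
Duty = €196,968.75 × 34.5% = €67,954.22.
Line 2 (8355.58, Karon, 272 units, €59,652.32):
Base rate for 8355.58 is 7.5%.
The additional-duty order on 8355.58 targets Serland, not Karon; it does not apply.
Duty = €59,652.32 × 7.5% = €4,473.92.
Line 3 (1682.01, Karon, 2,771 m², €681,527.45):
Base rate for 1682.01 is 17.5%.
Duty = €681,527.45 × 17.5% = €119,267.30.
Line 4 (3100.89, Eriay, 2,266 units, €306,340.54):
Base rate for 3100.89 is 1.5% + €3.17/unit.
Origin Eriay qualifies under the Lorica–Eriay agreement and 3100.89 is covered: preferential rate Free applies instead.
The additional-duty order on 3100.89 targets Serland, not Eriay; it does not apply.
Duty = €306,340.54 × 0% = €0.00.
Total = €67,954.22 + €4,473.92 + €119,267.30 + €0.00 = €191,695.44.

€191,695.44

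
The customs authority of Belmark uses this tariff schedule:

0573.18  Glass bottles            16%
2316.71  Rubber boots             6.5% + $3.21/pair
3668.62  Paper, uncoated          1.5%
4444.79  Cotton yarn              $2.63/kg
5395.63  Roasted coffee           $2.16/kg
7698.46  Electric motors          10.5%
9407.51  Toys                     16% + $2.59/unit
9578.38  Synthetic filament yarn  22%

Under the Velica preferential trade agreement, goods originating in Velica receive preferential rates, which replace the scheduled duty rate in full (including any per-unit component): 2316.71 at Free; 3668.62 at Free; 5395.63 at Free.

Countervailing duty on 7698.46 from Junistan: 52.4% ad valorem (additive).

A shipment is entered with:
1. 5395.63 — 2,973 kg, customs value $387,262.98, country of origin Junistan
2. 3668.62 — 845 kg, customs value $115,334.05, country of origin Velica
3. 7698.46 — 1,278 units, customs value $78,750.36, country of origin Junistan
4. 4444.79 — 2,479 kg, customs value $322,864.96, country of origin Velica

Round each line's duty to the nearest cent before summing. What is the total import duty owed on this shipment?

$62,475.43

Line 1 (5395.63, Junistan, 2,973 kg, $387,262.98):
Base rate for 5395.63 is $2.16/kg.
5395.63 has an FTA preferential rate, but origin Junistan is not Velica; base rate stands.
Duty = 2,973 × $2.16 = $6,421.68.
Line 2 (3668.62, Velica, 845 kg, $115,334.05):
Base rate for 3668.62 is 1.5%.
Origin Velica qualifies under the Belmark–Velica agreement and 3668.62 is covered: preferential rate Free applies instead.
Duty = $115,334.05 × 0% = $0.00.
Line 3 (7698.46, Junistan, 1,278 units, $78,750.36):
Base rate for 7698.46 is 10.5%.
Additional duty on 7698.46 from Junistan: +52.4%. Applied ad valorem rate: 10.5% + 52.4% = 62.9%.
Duty = $78,750.36 × 62.9% = $49,533.98.
Line 4 (4444.79, Velica, 2,479 kg, $322,864.96):
Base rate for 4444.79 is $2.63/kg.
Origin Velica is the FTA partner but 4444.79 is not on the preference list; base rate stands.
Duty = 2,479 × $2.63 = $6,519.77.
Total = $6,421.68 + $0.00 + $49,533.98 + $6,519.77 = $62,475.43.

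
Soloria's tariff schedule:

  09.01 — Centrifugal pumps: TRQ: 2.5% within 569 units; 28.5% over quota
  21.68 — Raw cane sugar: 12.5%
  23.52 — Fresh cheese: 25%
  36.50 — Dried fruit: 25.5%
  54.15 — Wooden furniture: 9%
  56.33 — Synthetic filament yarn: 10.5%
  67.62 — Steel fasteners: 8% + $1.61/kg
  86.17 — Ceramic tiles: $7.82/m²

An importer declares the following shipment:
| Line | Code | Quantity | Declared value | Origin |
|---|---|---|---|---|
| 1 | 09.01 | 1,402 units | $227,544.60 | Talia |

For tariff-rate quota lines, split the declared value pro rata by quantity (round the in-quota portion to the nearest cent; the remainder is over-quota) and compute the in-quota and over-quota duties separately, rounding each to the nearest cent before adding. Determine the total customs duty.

$40,839.55

Line 1 (09.01, Talia, 1,402 units, $227,544.60):
Code 09.01 is under a tariff-rate quota (threshold 569 units). In-quota: 569 units at 2.5%; over-quota: 833 units at 28.5%.
Pro-rata value split: in-quota = $227,544.60 × 569/1,402 = $92,348.70; over-quota = $227,544.60 − $92,348.70 = $135,195.90.
In-quota duty = $92,348.70 × 2.5% = $2,308.72. Over-quota duty = $135,195.90 × 28.5% = $38,530.83.
Line duty = $2,308.72 + $38,530.83 = $40,839.55.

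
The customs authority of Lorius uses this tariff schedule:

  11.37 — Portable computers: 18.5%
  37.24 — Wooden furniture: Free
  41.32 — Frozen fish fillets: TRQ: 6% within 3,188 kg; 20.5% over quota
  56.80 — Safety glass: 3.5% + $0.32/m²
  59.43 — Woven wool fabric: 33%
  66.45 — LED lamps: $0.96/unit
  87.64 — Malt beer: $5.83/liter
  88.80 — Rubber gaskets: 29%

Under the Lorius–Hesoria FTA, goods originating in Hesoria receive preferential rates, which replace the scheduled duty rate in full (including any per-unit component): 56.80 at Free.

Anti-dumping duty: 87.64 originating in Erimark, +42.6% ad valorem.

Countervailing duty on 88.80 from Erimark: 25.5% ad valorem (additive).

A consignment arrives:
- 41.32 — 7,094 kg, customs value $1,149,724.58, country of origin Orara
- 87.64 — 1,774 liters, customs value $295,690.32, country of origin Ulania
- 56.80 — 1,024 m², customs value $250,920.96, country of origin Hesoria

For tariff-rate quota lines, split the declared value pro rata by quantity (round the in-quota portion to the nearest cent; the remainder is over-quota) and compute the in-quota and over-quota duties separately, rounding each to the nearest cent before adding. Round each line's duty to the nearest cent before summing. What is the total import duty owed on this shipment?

$171,117.48

Line 1 (41.32, Orara, 7,094 kg, $1,149,724.58):
Code 41.32 is under a tariff-rate quota (threshold 3,188 kg). In-quota: 3,188 kg at 6%; over-quota: 3,906 kg at 20.5%.
Pro-rata value split: in-quota = $1,149,724.58 × 3,188/7,094 = $516,679.16; over-quota = $1,149,724.58 − $516,679.16 = $633,045.42.
In-quota duty = $516,679.16 × 6% = $31,000.75. Over-quota duty = $633,045.42 × 20.5% = $129,774.31.
Line duty = $31,000.75 + $129,774.31 = $160,775.06.
Line 2 (87.64, Ulania, 1,774 liters, $295,690.32):
Base rate for 87.64 is $5.83/liter.
The additional-duty order on 87.64 targets Erimark, not Ulania; it does not apply.
Duty = 1,774 × $5.83 = $10,342.42.
Line 3 (56.80, Hesoria, 1,024 m², $250,920.96):
Base rate for 56.80 is 3.5% + $0.32/m².
Origin Hesoria qualifies under the Lorius–Hesoria agreement and 56.80 is covered: preferential rate Free applies instead.
Duty = $250,920.96 × 0% = $0.00.
Total = $160,775.06 + $10,342.42 + $0.00 = $171,117.48.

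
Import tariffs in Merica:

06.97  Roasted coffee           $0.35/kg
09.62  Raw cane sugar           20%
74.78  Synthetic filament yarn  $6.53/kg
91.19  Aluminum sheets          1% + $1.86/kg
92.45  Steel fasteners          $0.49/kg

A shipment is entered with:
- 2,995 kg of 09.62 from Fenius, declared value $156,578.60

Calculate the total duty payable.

$31,315.72

Line 1 (09.62, Fenius, 2,995 kg, $156,578.60):
Base rate for 09.62 is 20%.
Duty = $156,578.60 × 20% = $31,315.72.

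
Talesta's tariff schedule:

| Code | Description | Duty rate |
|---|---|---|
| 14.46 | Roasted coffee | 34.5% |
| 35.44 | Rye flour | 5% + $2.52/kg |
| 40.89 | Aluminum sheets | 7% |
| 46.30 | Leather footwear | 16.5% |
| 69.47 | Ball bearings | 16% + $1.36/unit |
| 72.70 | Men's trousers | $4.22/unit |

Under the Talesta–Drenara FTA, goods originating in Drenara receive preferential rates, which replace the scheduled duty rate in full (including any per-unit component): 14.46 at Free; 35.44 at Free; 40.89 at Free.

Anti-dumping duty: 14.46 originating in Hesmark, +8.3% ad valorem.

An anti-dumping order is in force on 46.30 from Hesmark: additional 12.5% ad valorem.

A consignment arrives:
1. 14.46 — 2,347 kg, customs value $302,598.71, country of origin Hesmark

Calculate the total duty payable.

$129,512.25

Line 1 (14.46, Hesmark, 2,347 kg, $302,598.71):
Base rate for 14.46 is 34.5%.
14.46 has an FTA preferential rate, but origin Hesmark is not Drenara; base rate stands.
Additional duty on 14.46 from Hesmark: +8.3%. Applied ad valorem rate: 34.5% + 8.3% = 42.8%.
Duty = $302,598.71 × 42.8% = $129,512.25.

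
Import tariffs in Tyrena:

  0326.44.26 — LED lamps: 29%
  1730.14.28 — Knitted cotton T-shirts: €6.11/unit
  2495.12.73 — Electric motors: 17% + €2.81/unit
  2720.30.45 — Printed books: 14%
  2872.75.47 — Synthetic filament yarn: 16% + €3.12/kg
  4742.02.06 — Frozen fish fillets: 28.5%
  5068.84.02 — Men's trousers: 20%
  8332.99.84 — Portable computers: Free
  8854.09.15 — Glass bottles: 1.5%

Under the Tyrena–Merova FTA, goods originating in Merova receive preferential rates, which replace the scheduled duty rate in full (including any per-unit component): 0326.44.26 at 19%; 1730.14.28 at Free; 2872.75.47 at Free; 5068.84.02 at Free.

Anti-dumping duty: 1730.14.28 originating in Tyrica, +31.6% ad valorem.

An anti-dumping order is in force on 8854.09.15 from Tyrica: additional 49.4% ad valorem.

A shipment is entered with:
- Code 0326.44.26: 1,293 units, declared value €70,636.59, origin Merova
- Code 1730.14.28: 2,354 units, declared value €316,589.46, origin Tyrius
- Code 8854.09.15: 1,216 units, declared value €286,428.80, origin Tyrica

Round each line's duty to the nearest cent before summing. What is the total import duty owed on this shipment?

€173,596.15

Line 1 (0326.44.26, Merova, 1,293 units, €70,636.59):
Base rate for 0326.44.26 is 29%.
Origin Merova qualifies under the Tyrena–Merova agreement and 0326.44.26 is covered: preferential rate 19% applies instead.
Duty = €70,636.59 × 19% = €13,420.95.
Line 2 (1730.14.28, Tyrius, 2,354 units, €316,589.46):
Base rate for 1730.14.28 is €6.11/unit.
1730.14.28 has an FTA preferential rate, but origin Tyrius is not Merova; base rate stands.
The additional-duty order on 1730.14.28 targets Tyrica, not Tyrius; it does not apply.
Duty = 2,354 × €6.11 = €14,382.94.
Line 3 (8854.09.15, Tyrica, 1,216 units, €286,428.80):
Base rate for 8854.09.15 is 1.5%.
Additional duty on 8854.09.15 from Tyrica: +49.4%. Applied ad valorem rate: 1.5% + 49.4% = 50.9%.
Duty = €286,428.80 × 50.9% = €145,792.26.
Total = €13,420.95 + €14,382.94 + €145,792.26 = €173,596.15.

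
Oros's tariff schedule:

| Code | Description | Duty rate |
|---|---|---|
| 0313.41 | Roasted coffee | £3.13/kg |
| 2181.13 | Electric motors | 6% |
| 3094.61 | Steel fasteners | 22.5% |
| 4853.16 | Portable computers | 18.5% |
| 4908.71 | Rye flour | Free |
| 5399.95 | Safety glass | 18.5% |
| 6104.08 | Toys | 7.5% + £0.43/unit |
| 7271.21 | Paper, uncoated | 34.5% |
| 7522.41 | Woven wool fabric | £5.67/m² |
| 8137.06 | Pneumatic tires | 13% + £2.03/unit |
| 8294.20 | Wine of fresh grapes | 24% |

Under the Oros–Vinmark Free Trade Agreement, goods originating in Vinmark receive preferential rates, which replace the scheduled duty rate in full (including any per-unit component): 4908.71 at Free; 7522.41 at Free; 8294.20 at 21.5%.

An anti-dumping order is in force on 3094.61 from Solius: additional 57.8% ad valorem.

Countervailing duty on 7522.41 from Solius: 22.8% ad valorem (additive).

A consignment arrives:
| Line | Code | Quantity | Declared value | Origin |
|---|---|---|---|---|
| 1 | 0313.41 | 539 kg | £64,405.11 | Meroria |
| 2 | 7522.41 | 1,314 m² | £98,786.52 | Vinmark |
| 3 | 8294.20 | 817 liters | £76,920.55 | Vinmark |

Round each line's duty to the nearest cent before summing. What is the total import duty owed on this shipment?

Line 1 (0313.41, Meroria, 539 kg, £64,405.11):
Base rate for 0313.41 is £3.13/kg.
Duty = 539 × £3.13 = £1,687.07.
Line 2 (7522.41, Vinmark, 1,314 m², £98,786.52):
Base rate for 7522.41 is £5.67/m².
Origin Vinmark qualifies under the Oros–Vinmark agreement and 7522.41 is covered: preferential rate Free applies instead.
The additional-duty order on 7522.41 targets Solius, not Vinmark; it does not apply.
Duty = £98,786.52 × 0% = £0.00.
Line 3 (8294.20, Vinmark, 817 liters, £76,920.55):
Base rate for 8294.20 is 24%.
Origin Vinmark qualifies under the Oros–Vinmark agreement and 8294.20 is covered: preferential rate 21.5% applies instead.
Duty = £76,920.55 × 21.5% = £16,537.92.
Total = £1,687.07 + £0.00 + £16,537.92 = £18,224.99.

£18,224.99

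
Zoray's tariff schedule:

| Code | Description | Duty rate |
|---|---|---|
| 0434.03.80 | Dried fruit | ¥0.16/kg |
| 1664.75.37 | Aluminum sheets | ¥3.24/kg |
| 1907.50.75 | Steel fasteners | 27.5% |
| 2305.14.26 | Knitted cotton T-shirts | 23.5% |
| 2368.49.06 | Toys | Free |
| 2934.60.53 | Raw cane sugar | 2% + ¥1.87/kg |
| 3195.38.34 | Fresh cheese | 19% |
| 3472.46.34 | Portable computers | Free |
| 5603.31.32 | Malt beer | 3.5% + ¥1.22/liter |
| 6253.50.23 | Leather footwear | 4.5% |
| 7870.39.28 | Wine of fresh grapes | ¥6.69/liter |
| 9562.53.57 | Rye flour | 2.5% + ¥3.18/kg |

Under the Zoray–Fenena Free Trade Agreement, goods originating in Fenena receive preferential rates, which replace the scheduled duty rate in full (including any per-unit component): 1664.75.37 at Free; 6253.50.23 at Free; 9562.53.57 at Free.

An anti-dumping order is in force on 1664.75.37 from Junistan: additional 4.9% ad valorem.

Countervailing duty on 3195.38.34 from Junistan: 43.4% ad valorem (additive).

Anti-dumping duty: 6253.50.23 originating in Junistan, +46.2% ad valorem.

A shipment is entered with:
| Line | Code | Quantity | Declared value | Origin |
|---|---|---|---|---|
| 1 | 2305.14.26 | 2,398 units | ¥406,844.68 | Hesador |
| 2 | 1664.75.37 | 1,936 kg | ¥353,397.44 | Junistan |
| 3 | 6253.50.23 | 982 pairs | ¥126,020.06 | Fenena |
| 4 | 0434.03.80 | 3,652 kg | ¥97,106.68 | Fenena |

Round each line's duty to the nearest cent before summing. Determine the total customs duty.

Line 1 (2305.14.26, Hesador, 2,398 units, ¥406,844.68):
Base rate for 2305.14.26 is 23.5%.
Duty = ¥406,844.68 × 23.5% = ¥95,608.50.
Line 2 (1664.75.37, Junistan, 1,936 kg, ¥353,397.44):
Base rate for 1664.75.37 is ¥3.24/kg.
1664.75.37 has an FTA preferential rate, but origin Junistan is not Fenena; base rate stands.
Additional duty on 1664.75.37 from Junistan: +4.9% ad valorem. Applied ad valorem rate = 4.9%.
Duty = ¥353,397.44 × 4.9% + 1,936 × ¥3.24 = ¥23,589.11.
Line 3 (6253.50.23, Fenena, 982 pairs, ¥126,020.06):
Base rate for 6253.50.23 is 4.5%.
Origin Fenena qualifies under the Zoray–Fenena agreement and 6253.50.23 is covered: preferential rate Free applies instead.
The additional-duty order on 6253.50.23 targets Junistan, not Fenena; it does not apply.
Duty = ¥126,020.06 × 0% = ¥0.00.
Line 4 (0434.03.80, Fenena, 3,652 kg, ¥97,106.68):
Base rate for 0434.03.80 is ¥0.16/kg.
Origin Fenena is the FTA partner but 0434.03.80 is not on the preference list; base rate stands.
Duty = 3,652 × ¥0.16 = ¥584.32.
Total = ¥95,608.50 + ¥23,589.11 + ¥0.00 + ¥584.32 = ¥119,781.93.

¥119,781.93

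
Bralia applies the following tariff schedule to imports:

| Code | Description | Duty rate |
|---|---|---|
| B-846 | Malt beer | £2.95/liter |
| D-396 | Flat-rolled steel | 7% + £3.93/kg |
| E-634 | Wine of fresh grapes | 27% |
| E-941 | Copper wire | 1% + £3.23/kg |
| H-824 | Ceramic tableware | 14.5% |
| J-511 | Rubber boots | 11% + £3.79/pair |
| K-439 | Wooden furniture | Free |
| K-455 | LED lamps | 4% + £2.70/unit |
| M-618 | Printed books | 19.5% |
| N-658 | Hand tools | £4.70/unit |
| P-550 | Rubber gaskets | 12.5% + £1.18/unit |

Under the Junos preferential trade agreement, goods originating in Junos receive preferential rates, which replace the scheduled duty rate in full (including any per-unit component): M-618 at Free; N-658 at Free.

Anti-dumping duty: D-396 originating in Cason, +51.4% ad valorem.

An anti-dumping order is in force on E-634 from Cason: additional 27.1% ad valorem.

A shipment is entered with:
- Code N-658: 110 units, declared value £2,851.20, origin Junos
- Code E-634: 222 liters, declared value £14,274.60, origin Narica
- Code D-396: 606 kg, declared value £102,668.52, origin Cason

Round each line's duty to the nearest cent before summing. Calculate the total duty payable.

Line 1 (N-658, Junos, 110 units, £2,851.20):
Base rate for N-658 is £4.70/unit.
Origin Junos qualifies under the Bralia–Junos agreement and N-658 is covered: preferential rate Free applies instead.
Duty = £2,851.20 × 0% = £0.00.
Line 2 (E-634, Narica, 222 liters, £14,274.60):
Base rate for E-634 is 27%.
The additional-duty order on E-634 targets Cason, not Narica; it does not apply.
Duty = £14,274.60 × 27% = £3,854.14.
Line 3 (D-396, Cason, 606 kg, £102,668.52):
Base rate for D-396 is 7% + £3.93/kg.
Additional duty on D-396 from Cason: +51.4%. Applied ad valorem rate: 7% + 51.4% = 58.4%.
Duty = £102,668.52 × 58.4% + 606 × £3.93 = £62,340.00.
Total = £0.00 + £3,854.14 + £62,340.00 = £66,194.14.

£66,194.14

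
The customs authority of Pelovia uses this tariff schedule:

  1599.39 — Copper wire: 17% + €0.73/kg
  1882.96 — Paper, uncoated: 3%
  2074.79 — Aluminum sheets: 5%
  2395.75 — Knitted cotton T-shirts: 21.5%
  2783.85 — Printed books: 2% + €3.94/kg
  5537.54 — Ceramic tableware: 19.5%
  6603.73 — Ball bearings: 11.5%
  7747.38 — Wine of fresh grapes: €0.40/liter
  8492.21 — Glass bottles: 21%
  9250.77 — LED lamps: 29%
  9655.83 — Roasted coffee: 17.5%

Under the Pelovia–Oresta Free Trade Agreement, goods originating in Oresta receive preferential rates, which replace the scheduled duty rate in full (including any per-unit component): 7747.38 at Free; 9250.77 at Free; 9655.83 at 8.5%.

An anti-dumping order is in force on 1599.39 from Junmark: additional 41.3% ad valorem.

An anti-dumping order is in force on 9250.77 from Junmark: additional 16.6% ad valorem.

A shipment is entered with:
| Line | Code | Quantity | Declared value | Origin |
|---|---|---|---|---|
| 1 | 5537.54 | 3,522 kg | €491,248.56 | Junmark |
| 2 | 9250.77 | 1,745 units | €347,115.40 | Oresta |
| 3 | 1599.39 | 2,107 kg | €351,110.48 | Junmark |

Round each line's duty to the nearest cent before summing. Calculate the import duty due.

€302,028.99

Line 1 (5537.54, Junmark, 3,522 kg, €491,248.56):
Base rate for 5537.54 is 19.5%.
Duty = €491,248.56 × 19.5% = €95,793.47.
Line 2 (9250.77, Oresta, 1,745 units, €347,115.40):
Base rate for 9250.77 is 29%.
Origin Oresta qualifies under the Pelovia–Oresta agreement and 9250.77 is covered: preferential rate Free applies instead.
The additional-duty order on 9250.77 targets Junmark, not Oresta; it does not apply.
Duty = €347,115.40 × 0% = €0.00.
Line 3 (1599.39, Junmark, 2,107 kg, €351,110.48):
Base rate for 1599.39 is 17% + €0.73/kg.
Additional duty on 1599.39 from Junmark: +41.3%. Applied ad valorem rate: 17% + 41.3% = 58.3%.
Duty = €351,110.48 × 58.3% + 2,107 × €0.73 = €206,235.52.
Total = €95,793.47 + €0.00 + €206,235.52 = €302,028.99.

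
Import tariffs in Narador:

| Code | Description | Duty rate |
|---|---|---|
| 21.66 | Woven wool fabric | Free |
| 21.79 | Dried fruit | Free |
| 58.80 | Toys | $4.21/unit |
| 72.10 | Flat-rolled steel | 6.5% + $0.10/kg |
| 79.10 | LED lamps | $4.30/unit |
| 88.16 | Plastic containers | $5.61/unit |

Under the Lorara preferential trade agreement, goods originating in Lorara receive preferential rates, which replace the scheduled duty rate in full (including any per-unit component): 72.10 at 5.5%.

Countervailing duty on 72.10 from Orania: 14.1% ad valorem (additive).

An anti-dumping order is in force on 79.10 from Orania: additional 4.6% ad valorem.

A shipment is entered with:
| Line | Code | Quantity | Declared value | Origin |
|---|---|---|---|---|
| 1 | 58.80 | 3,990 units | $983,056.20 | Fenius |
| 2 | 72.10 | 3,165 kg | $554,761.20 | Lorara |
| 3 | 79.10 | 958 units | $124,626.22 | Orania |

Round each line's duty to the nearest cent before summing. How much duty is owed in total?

$57,161.98

Line 1 (58.80, Fenius, 3,990 units, $983,056.20):
Base rate for 58.80 is $4.21/unit.
Duty = 3,990 × $4.21 = $16,797.90.
Line 2 (72.10, Lorara, 3,165 kg, $554,761.20):
Base rate for 72.10 is 6.5% + $0.10/kg.
Origin Lorara qualifies under the Narador–Lorara agreement and 72.10 is covered: preferential rate 5.5% applies instead.
The additional-duty order on 72.10 targets Orania, not Lorara; it does not apply.
Duty = $554,761.20 × 5.5% = $30,511.87.
Line 3 (79.10, Orania, 958 units, $124,626.22):
Base rate for 79.10 is $4.30/unit.
Additional duty on 79.10 from Orania: +4.6% ad valorem. Applied ad valorem rate = 4.6%.
Duty = $124,626.22 × 4.6% + 958 × $4.30 = $9,852.21.
Total = $16,797.90 + $30,511.87 + $9,852.21 = $57,161.98.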